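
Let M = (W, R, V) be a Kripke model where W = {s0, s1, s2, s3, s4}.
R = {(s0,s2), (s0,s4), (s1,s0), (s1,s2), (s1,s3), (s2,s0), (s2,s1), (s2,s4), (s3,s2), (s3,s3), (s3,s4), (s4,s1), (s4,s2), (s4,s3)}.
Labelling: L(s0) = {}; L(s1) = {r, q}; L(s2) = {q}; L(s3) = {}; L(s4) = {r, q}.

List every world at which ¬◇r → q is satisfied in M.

Let φ = ¬◇r → q. Evaluate φ at each world:
  s0 (successors {s2, s4}): φ is true.
  s1 (successors {s0, s2, s3}): φ is true.
  s2 (successors {s0, s1, s4}): φ is true.
  s3 (successors {s2, s3, s4}): φ is true.
  s4 (successors {s1, s2, s3}): φ is true.
For instance, at s3:
  At s3: ¬◇r is false, q is false, so ¬◇r → q is true.
    At s3: ◇r is true, so ¬◇r is false.
      At s3: ◇r requires r at some successor in {s2, s3, s4}.
        r holds at s4, so ◇r is true at s3.
Satisfying worlds: {s0, s1, s2, s3, s4}

s0, s1, s2, s3, s4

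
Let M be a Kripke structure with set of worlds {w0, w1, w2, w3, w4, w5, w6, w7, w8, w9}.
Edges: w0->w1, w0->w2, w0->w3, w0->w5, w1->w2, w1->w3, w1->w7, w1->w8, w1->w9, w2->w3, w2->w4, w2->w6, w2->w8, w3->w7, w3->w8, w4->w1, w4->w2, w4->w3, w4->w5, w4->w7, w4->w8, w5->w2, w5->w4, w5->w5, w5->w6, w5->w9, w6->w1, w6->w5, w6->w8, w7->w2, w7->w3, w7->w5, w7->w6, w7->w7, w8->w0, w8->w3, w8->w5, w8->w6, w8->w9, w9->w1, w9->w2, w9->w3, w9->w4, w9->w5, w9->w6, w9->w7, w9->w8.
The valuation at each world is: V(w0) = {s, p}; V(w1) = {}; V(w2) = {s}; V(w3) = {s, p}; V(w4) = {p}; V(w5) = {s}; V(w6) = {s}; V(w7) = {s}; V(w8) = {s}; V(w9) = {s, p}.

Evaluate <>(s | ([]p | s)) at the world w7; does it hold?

Recall that []ψ holds at a world iff ψ holds at every accessible world, and <>ψ holds iff ψ holds at some accessible world.
At w7: <>(s | ([]p | s)) requires s | ([]p | s) at some successor in {w2, w3, w5, w6, w7}.
  s | ([]p | s) holds at w2, so <>(s | ([]p | s)) is true at w7.
    At w2: s is true, []p | s is true, so s | ([]p | s) is true.
      At w2: []p is false, s is true, so []p | s is true.

Yes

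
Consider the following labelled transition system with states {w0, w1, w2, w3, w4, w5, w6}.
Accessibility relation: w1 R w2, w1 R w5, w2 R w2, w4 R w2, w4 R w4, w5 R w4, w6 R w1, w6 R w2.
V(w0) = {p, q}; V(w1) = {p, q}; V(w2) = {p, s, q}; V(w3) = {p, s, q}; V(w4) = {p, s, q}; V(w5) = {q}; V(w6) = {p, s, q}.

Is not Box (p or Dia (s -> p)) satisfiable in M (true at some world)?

No

Let φ = not Box (p or Dia (s -> p)). Evaluate φ at each world:
  w0 (successors ∅): φ is false.
  w1 (successors {w2, w5}): φ is false.
  w2 (successors {w2}): φ is false.
  w3 (successors ∅): φ is false.
  w4 (successors {w2, w4}): φ is false.
  w5 (successors {w4}): φ is false.
  w6 (successors {w1, w2}): φ is false.
For instance, at w5:
  At w5: Box (p or Dia (s -> p)) is true, so not Box (p or Dia (s -> p)) is false.
    At w5: Box (p or Dia (s -> p)) requires p or Dia (s -> p) at every successor {w4}.
      At w4: p or Dia (s -> p) is true.
    So Box (p or Dia (s -> p)) is true at w5.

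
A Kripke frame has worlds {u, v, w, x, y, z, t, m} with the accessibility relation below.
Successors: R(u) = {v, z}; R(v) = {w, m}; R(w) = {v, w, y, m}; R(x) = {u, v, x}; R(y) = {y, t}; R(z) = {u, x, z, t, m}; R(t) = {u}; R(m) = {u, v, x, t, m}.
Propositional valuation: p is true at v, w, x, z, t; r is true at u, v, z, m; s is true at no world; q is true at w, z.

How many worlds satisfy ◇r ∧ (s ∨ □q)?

0

Let φ = ◇r ∧ (s ∨ □q). Evaluate φ at each world:
  u (successors {v, z}): φ is false.
  v (successors {w, m}): φ is false.
  w (successors {v, w, y, m}): φ is false.
  x (successors {u, v, x}): φ is false.
  y (successors {y, t}): φ is false.
  z (successors {u, x, z, t, m}): φ is false.
  t (successors {u}): φ is false.
  m (successors {u, v, x, t, m}): φ is false.
For instance, at x:
  At x: ◇r is true, s ∨ □q is false, so ◇r ∧ (s ∨ □q) is false.
    At x: ◇r requires r at some successor in {u, v, x}.
      r holds at u, so ◇r is true at x.
    At x: s is false, □q is false, so s ∨ □q is false.
      At x: □q requires q at every successor {u, v, x}.
        q fails at u, so □q is false at x.
Satisfying worlds: none.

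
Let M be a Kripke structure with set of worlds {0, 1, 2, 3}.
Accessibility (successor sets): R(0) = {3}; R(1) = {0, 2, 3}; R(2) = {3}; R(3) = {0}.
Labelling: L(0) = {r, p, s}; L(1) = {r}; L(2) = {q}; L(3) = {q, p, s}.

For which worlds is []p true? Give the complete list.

Let φ = []p. Evaluate φ at each world:
  0 (successors {3}): φ is true.
  1 (successors {0, 2, 3}): φ is false.
  2 (successors {3}): φ is true.
  3 (successors {0}): φ is true.
For instance, at 1:
  At 1: []p requires p at every successor {0, 2, 3}.
    p fails at 2, so []p is false at 1.
Satisfying worlds: {0, 2, 3}

0, 2, 3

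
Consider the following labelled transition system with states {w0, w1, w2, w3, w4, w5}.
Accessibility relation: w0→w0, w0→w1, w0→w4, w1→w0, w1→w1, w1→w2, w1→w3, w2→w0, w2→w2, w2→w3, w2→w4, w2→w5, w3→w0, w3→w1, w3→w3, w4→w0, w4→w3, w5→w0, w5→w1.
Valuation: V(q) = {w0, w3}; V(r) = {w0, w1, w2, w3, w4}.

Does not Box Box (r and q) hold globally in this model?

Yes

Let φ = not Box Box (r and q). Evaluate φ at each world:
  w0 (successors {w0, w1, w4}): φ is true.
  w1 (successors {w0, w1, w2, w3}): φ is true.
  w2 (successors {w0, w2, w3, w4, w5}): φ is true.
  w3 (successors {w0, w1, w3}): φ is true.
  w4 (successors {w0, w3}): φ is true.
  w5 (successors {w0, w1}): φ is true.
For instance, at w2:
  At w2: Box Box (r and q) is false, so not Box Box (r and q) is true.
    At w2: Box Box (r and q) requires Box (r and q) at every successor {w0, w2, w3, w4, w5}.
      Box (r and q) fails at w0, so Box Box (r and q) is false at w2.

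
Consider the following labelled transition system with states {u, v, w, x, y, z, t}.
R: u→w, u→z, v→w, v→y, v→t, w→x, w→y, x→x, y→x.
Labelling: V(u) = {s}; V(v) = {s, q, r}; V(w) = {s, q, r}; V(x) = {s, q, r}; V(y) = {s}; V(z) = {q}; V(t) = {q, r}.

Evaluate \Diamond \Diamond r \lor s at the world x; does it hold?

Yes

At x: \Diamond \Diamond r is true, s is true, so \Diamond \Diamond r \lor s is true.
  At x: \Diamond \Diamond r requires \Diamond r at some successor in {x}.
    \Diamond r holds at x, so \Diamond \Diamond r is true at x.
      At x: \Diamond r requires r at some successor in {x}.
        r holds at x, so \Diamond r is true at x.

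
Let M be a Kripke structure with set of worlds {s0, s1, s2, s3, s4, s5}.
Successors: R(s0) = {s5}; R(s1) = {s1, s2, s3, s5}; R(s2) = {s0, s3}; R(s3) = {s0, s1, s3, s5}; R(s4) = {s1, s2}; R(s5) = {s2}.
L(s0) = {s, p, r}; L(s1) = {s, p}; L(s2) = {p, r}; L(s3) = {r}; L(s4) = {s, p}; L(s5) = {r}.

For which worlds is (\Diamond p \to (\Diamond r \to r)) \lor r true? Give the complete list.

s0, s2, s3, s5

Let φ = (\Diamond p \to (\Diamond r \to r)) \lor r. Evaluate φ at each world:
  s0 (successors {s5}): φ is true.
  s1 (successors {s1, s2, s3, s5}): φ is false.
  s2 (successors {s0, s3}): φ is true.
  s3 (successors {s0, s1, s3, s5}): φ is true.
  s4 (successors {s1, s2}): φ is false.
  s5 (successors {s2}): φ is true.
For instance, at s4:
  At s4: \Diamond p \to (\Diamond r \to r) is false, r is false, so (\Diamond p \to (\Diamond r \to r)) \lor r is false.
    At s4: \Diamond p is true, \Diamond r \to r is false, so \Diamond p \to (\Diamond r \to r) is false.
      At s4: \Diamond p requires p at some successor in {s1, s2}.
        p holds at s1, so \Diamond p is true at s4.
      At s4: \Diamond r is true, r is false, so \Diamond r \to r is false.
Satisfying worlds: {s0, s2, s3, s5}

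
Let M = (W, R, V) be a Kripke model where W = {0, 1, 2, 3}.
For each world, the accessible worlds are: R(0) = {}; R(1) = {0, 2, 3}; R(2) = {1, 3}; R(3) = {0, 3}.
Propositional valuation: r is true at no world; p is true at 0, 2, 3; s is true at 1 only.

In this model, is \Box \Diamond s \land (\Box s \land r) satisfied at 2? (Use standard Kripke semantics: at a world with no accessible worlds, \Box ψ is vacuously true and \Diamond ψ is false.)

No

Recall that \Box ψ holds at a world iff ψ holds at every accessible world, and \Diamond ψ holds iff ψ holds at some accessible world.
At 2: \Box \Diamond s is false, \Box s \land r is false, so \Box \Diamond s \land (\Box s \land r) is false.
  At 2: \Box \Diamond s requires \Diamond s at every successor {1, 3}.
    \Diamond s fails at 1, so \Box \Diamond s is false at 2.
      At 1: \Diamond s requires s at some successor in {0, 2, 3}.
        At 0: s is false.
        At 2: s is false.
        At 3: s is false.
      So \Diamond s is false at 1.
  At 2: \Box s is false, r is false, so \Box s \land r is false.
    At 2: \Box s requires s at every successor {1, 3}.
      s fails at 3, so \Box s is false at 2.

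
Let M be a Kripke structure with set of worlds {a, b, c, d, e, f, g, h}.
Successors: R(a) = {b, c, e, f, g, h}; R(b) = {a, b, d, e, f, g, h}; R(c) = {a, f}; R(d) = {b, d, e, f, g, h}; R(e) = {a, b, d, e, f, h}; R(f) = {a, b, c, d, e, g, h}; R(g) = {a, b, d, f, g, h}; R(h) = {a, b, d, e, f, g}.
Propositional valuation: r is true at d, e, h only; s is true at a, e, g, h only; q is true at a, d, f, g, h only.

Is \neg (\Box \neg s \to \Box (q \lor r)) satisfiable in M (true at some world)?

Let φ = \neg (\Box \neg s \to \Box (q \lor r)). Evaluate φ at each world:
  a (successors {b, c, e, f, g, h}): φ is false.
  b (successors {a, b, d, e, f, g, h}): φ is false.
  c (successors {a, f}): φ is false.
  d (successors {b, d, e, f, g, h}): φ is false.
  e (successors {a, b, d, e, f, h}): φ is false.
  f (successors {a, b, c, d, e, g, h}): φ is false.
  g (successors {a, b, d, f, g, h}): φ is false.
  h (successors {a, b, d, e, f, g}): φ is false.
For instance, at f:
  At f: \Box \neg s \to \Box (q \lor r) is true, so \neg (\Box \neg s \to \Box (q \lor r)) is false.
    At f: \Box \neg s is false, \Box (q \lor r) is false, so \Box \neg s \to \Box (q \lor r) is true.
      At f: \Box \neg s requires \neg s at every successor {a, b, c, d, e, g, h}.
        \neg s fails at a, so \Box \neg s is false at f.
      At f: \Box (q \lor r) requires q \lor r at every successor {a, b, c, d, e, g, h}.
        q \lor r fails at b, so \Box (q \lor r) is false at f.

No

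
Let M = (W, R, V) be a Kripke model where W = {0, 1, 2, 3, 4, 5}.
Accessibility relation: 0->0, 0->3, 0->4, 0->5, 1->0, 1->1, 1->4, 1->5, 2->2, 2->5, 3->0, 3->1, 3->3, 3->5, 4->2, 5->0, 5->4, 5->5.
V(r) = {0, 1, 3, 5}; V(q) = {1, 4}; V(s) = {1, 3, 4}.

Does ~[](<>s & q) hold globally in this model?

Let φ = ~[](<>s & q). Evaluate φ at each world:
  0 (successors {0, 3, 4, 5}): φ is true.
  1 (successors {0, 1, 4, 5}): φ is true.
  2 (successors {2, 5}): φ is true.
  3 (successors {0, 1, 3, 5}): φ is true.
  4 (successors {2}): φ is true.
  5 (successors {0, 4, 5}): φ is true.
For instance, at 4:
  At 4: [](<>s & q) is false, so ~[](<>s & q) is true.
    At 4: [](<>s & q) requires <>s & q at every successor {2}.
      <>s & q fails at 2, so [](<>s & q) is false at 4.

Yes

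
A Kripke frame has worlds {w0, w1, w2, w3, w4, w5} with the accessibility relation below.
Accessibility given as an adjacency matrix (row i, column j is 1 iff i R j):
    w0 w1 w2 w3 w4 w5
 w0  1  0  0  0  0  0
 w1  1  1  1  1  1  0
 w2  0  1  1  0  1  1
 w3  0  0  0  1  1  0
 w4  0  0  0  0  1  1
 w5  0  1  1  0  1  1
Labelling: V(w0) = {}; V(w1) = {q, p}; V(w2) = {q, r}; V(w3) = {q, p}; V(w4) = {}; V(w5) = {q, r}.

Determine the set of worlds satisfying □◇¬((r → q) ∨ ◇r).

none

Let φ = □◇¬((r → q) ∨ ◇r). Evaluate φ at each world:
  w0 (successors {w0}): φ is false.
  w1 (successors {w0, w1, w2, w3, w4}): φ is false.
  w2 (successors {w1, w2, w4, w5}): φ is false.
  w3 (successors {w3, w4}): φ is false.
  w4 (successors {w4, w5}): φ is false.
  w5 (successors {w1, w2, w4, w5}): φ is false.
For instance, at w4:
  At w4: □◇¬((r → q) ∨ ◇r) requires ◇¬((r → q) ∨ ◇r) at every successor {w4, w5}.
    ◇¬((r → q) ∨ ◇r) fails at w4, so □◇¬((r → q) ∨ ◇r) is false at w4.
      At w4: ◇¬((r → q) ∨ ◇r) requires ¬((r → q) ∨ ◇r) at some successor in {w4, w5}.
        At w4: ¬((r → q) ∨ ◇r) is false.
        At w5: ¬((r → q) ∨ ◇r) is false.
      So ◇¬((r → q) ∨ ◇r) is false at w4.
Satisfying worlds: none.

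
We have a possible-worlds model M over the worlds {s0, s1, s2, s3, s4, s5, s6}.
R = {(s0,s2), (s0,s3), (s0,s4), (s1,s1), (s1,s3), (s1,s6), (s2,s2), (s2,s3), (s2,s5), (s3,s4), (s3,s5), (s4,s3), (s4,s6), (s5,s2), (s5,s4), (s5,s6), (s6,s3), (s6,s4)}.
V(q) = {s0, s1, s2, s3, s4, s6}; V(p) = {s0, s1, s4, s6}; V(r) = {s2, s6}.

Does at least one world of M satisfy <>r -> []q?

Yes

Recall that []ψ holds at a world iff ψ holds at every accessible world, and <>ψ holds iff ψ holds at some accessible world.
Let φ = <>r -> []q. Evaluate φ at each world:
  s0 (successors {s2, s3, s4}): φ is true.
  s1 (successors {s1, s3, s6}): φ is true.
  s2 (successors {s2, s3, s5}): φ is false.
  s3 (successors {s4, s5}): φ is true.
  s4 (successors {s3, s6}): φ is true.
  s5 (successors {s2, s4, s6}): φ is true.
  s6 (successors {s3, s4}): φ is true.
Detail at s0 (witness):
  At s0: <>r is true, []q is true, so <>r -> []q is true.
    At s0: <>r requires r at some successor in {s2, s3, s4}.
      r holds at s2, so <>r is true at s0.
    At s0: []q requires q at every successor {s2, s3, s4}.
      At s2: q is true.
      At s3: q is true.
      At s4: q is true.
    So []q is true at s0.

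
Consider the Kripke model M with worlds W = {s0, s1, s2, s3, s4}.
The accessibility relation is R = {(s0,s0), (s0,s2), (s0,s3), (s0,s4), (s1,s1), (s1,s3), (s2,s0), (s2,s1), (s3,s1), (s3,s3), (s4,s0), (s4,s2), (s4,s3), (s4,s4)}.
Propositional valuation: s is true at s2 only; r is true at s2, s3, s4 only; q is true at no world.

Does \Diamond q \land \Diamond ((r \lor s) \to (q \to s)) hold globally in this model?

Recall that \Diamond ψ holds at a world iff ψ holds at some accessible world.
Let φ = \Diamond q \land \Diamond ((r \lor s) \to (q \to s)). Evaluate φ at each world:
  s0 (successors {s0, s2, s3, s4}): φ is false.
  s1 (successors {s1, s3}): φ is false.
  s2 (successors {s0, s1}): φ is false.
  s3 (successors {s1, s3}): φ is false.
  s4 (successors {s0, s2, s3, s4}): φ is false.
Detail at s0 (counterexample):
  At s0: \Diamond q is false, \Diamond ((r \lor s) \to (q \to s)) is true, so \Diamond q \land \Diamond ((r \lor s) \to (q \to s)) is false.
    At s0: \Diamond q requires q at some successor in {s0, s2, s3, s4}.
      At s0: q is false.
      At s2: q is false.
      At s3: q is false.
      At s4: q is false.
    So \Diamond q is false at s0.
    At s0: \Diamond ((r \lor s) \to (q \to s)) requires (r \lor s) \to (q \to s) at some successor in {s0, s2, s3, s4}.
      (r \lor s) \to (q \to s) holds at s0, so \Diamond ((r \lor s) \to (q \to s)) is true at s0.

No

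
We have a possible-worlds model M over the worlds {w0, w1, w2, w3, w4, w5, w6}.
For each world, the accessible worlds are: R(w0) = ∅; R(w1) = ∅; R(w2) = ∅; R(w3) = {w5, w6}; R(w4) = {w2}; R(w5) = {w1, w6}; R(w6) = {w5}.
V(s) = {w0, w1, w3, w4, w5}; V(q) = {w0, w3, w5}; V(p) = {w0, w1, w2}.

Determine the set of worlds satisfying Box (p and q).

Let φ = Box (p and q). Evaluate φ at each world:
  w0 (successors ∅): φ is true.
  w1 (successors ∅): φ is true.
  w2 (successors ∅): φ is true.
  w3 (successors {w5, w6}): φ is false.
  w4 (successors {w2}): φ is false.
  w5 (successors {w1, w6}): φ is false.
  w6 (successors {w5}): φ is false.
For instance, at w6:
  At w6: Box (p and q) requires p and q at every successor {w5}.
    p and q fails at w5, so Box (p and q) is false at w6.
Satisfying worlds: {w0, w1, w2}

w0, w1, w2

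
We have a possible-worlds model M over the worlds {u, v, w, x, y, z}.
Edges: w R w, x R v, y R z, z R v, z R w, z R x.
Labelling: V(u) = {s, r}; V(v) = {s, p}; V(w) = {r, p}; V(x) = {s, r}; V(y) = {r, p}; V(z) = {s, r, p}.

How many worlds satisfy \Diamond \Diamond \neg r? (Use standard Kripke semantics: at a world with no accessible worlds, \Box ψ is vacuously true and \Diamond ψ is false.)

2

Let φ = \Diamond \Diamond \neg r. Evaluate φ at each world:
  u (successors ∅): φ is false.
  v (successors ∅): φ is false.
  w (successors {w}): φ is false.
  x (successors {v}): φ is false.
  y (successors {z}): φ is true.
  z (successors {v, w, x}): φ is true.
For instance, at x:
  At x: \Diamond \Diamond \neg r requires \Diamond \neg r at some successor in {v}.
    At v: \Diamond \neg r is false.
  So \Diamond \Diamond \neg r is false at x.
Satisfying worlds: {y, z}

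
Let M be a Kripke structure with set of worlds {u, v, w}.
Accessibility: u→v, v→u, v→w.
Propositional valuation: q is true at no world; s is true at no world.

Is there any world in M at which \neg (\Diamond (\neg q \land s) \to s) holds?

Let φ = \neg (\Diamond (\neg q \land s) \to s). Evaluate φ at each world:
  u (successors {v}): φ is false.
  v (successors {u, w}): φ is false.
  w (successors ∅): φ is false.
For instance, at v:
  At v: \Diamond (\neg q \land s) \to s is true, so \neg (\Diamond (\neg q \land s) \to s) is false.
    At v: \Diamond (\neg q \land s) is false, s is false, so \Diamond (\neg q \land s) \to s is true.
      At v: \Diamond (\neg q \land s) requires \neg q \land s at some successor in {u, w}.
        At u: \neg q \land s is false.
        At w: \neg q \land s is false.
      So \Diamond (\neg q \land s) is false at v.

No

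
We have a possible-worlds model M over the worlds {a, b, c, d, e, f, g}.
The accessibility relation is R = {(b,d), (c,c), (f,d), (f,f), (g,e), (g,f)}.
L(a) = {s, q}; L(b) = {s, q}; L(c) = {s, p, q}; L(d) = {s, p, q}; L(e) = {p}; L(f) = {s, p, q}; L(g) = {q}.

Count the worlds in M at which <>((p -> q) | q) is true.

4

Let φ = <>((p -> q) | q). Evaluate φ at each world:
  a (successors ∅): φ is false.
  b (successors {d}): φ is true.
  c (successors {c}): φ is true.
  d (successors ∅): φ is false.
  e (successors ∅): φ is false.
  f (successors {d, f}): φ is true.
  g (successors {e, f}): φ is true.
For instance, at g:
  At g: <>((p -> q) | q) requires (p -> q) | q at some successor in {e, f}.
    (p -> q) | q holds at f, so <>((p -> q) | q) is true at g.
Satisfying worlds: {b, c, f, g}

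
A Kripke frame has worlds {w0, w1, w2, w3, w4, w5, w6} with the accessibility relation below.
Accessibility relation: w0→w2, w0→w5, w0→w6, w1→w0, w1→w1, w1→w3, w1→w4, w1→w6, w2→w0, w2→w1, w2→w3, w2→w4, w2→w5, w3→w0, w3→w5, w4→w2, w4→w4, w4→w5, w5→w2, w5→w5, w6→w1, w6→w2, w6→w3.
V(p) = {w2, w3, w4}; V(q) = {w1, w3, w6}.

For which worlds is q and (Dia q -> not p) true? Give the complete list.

w1, w3, w6

Recall that Dia ψ holds at a world iff ψ holds at some accessible world.
Let φ = q and (Dia q -> not p). Evaluate φ at each world:
  w0 (successors {w2, w5, w6}): φ is false.
  w1 (successors {w0, w1, w3, w4, w6}): φ is true.
  w2 (successors {w0, w1, w3, w4, w5}): φ is false.
  w3 (successors {w0, w5}): φ is true.
  w4 (successors {w2, w4, w5}): φ is false.
  w5 (successors {w2, w5}): φ is false.
  w6 (successors {w1, w2, w3}): φ is true.
For instance, at w4:
  At w4: q is false, Dia q -> not p is true, so q and (Dia q -> not p) is false.
    At w4: Dia q is false, not p is false, so Dia q -> not p is true.
      At w4: Dia q requires q at some successor in {w2, w4, w5}.
        At w2: q is false.
        At w4: q is false.
        At w5: q is false.
      So Dia q is false at w4.
Satisfying worlds: {w1, w3, w6}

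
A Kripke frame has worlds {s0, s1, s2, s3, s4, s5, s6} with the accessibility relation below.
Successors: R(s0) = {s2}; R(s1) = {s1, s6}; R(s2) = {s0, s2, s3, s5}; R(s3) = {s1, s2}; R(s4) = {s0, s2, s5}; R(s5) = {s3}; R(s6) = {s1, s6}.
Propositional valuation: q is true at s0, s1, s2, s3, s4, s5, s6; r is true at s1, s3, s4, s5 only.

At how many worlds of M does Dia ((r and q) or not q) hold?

6

Recall that Dia ψ holds at a world iff ψ holds at some accessible world.
Let φ = Dia ((r and q) or not q). Evaluate φ at each world:
  s0 (successors {s2}): φ is false.
  s1 (successors {s1, s6}): φ is true.
  s2 (successors {s0, s2, s3, s5}): φ is true.
  s3 (successors {s1, s2}): φ is true.
  s4 (successors {s0, s2, s5}): φ is true.
  s5 (successors {s3}): φ is true.
  s6 (successors {s1, s6}): φ is true.
For instance, at s5:
  At s5: Dia ((r and q) or not q) requires (r and q) or not q at some successor in {s3}.
    (r and q) or not q holds at s3, so Dia ((r and q) or not q) is true at s5.
Satisfying worlds: {s1, s2, s3, s4, s5, s6}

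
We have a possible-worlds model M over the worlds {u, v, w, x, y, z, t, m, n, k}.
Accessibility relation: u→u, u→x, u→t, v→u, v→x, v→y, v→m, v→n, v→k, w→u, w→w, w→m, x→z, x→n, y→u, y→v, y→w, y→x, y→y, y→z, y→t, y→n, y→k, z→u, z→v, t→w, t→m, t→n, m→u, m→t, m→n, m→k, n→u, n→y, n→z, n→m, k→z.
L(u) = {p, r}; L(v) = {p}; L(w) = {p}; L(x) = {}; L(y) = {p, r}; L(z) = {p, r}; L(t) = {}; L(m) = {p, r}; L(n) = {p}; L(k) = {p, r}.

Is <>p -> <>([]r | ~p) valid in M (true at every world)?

Let φ = <>p -> <>([]r | ~p). Evaluate φ at each world:
  u (successors {u, x, t}): φ is true.
  v (successors {u, x, y, m, n, k}): φ is true.
  w (successors {u, w, m}): φ is false.
  x (successors {z, n}): φ is true.
  y (successors {u, v, w, x, y, z, t, n, k}): φ is true.
  z (successors {u, v}): φ is false.
  t (successors {w, m, n}): φ is true.
  m (successors {u, t, n, k}): φ is true.
  n (successors {u, y, z, m}): φ is false.
  k (successors {z}): φ is false.
Detail at w (counterexample):
  At w: <>p is true, <>([]r | ~p) is false, so <>p -> <>([]r | ~p) is false.
    At w: <>p requires p at some successor in {u, w, m}.
      p holds at u, so <>p is true at w.
    At w: <>([]r | ~p) requires []r | ~p at some successor in {u, w, m}.
      At u: []r | ~p is false.
      At w: []r | ~p is false.
      At m: []r | ~p is false.
    So <>([]r | ~p) is false at w.

No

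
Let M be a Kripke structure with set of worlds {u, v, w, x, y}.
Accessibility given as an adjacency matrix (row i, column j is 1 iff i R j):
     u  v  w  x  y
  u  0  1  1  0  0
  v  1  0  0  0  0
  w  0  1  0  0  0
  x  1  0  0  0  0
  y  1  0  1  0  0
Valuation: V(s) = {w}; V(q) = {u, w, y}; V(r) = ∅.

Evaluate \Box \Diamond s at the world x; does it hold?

Yes

At x: \Box \Diamond s requires \Diamond s at every successor {u}.
    At u: \Diamond s requires s at some successor in {v, w}.
      s holds at w, so \Diamond s is true at u.
So \Box \Diamond s is true at x.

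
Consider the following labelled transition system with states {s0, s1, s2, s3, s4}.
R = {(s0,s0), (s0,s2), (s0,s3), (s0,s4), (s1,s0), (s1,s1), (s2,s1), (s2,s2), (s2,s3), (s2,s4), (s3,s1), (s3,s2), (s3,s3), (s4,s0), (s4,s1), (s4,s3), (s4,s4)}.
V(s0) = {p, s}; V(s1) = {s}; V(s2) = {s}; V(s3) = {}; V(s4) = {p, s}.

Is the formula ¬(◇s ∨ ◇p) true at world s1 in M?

No

Recall that ◇ψ holds at a world iff ψ holds at some accessible world.
At s1: ◇s ∨ ◇p is true, so ¬(◇s ∨ ◇p) is false.
  At s1: ◇s is true, ◇p is true, so ◇s ∨ ◇p is true.
    At s1: ◇s requires s at some successor in {s0, s1}.
      s holds at s0, so ◇s is true at s1.
    At s1: ◇p requires p at some successor in {s0, s1}.
      p holds at s0, so ◇p is true at s1.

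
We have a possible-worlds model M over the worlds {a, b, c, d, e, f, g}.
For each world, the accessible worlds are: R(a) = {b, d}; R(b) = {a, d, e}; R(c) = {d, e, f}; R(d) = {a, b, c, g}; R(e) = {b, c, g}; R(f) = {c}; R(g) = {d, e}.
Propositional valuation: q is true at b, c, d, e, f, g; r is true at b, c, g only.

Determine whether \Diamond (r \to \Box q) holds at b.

Yes

At b: \Diamond (r \to \Box q) requires r \to \Box q at some successor in {a, d, e}.
  r \to \Box q holds at a, so \Diamond (r \to \Box q) is true at b.
    At a: r is false, \Box q is true, so r \to \Box q is true.
      At a: \Box q requires q at every successor {b, d}.
        At b: q is true.
        At d: q is true.
      So \Box q is true at a.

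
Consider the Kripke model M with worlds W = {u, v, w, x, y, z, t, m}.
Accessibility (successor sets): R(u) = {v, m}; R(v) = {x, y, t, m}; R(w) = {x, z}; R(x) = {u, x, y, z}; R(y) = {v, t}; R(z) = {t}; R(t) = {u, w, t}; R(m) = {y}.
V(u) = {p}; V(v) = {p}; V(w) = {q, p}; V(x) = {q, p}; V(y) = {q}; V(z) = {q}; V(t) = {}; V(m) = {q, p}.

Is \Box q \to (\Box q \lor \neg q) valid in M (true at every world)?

Recall that \Box ψ holds at a world iff ψ holds at every accessible world, and \Diamond ψ holds iff ψ holds at some accessible world.
Let φ = \Box q \to (\Box q \lor \neg q). Evaluate φ at each world:
  u (successors {v, m}): φ is true.
  v (successors {x, y, t, m}): φ is true.
  w (successors {x, z}): φ is true.
  x (successors {u, x, y, z}): φ is true.
  y (successors {v, t}): φ is true.
  z (successors {t}): φ is true.
  t (successors {u, w, t}): φ is true.
  m (successors {y}): φ is true.
For instance, at u:
  At u: \Box q is false, \Box q \lor \neg q is true, so \Box q \to (\Box q \lor \neg q) is true.
    At u: \Box q requires q at every successor {v, m}.
      q fails at v, so \Box q is false at u.
    At u: \Box q is false, \neg q is true, so \Box q \lor \neg q is true.
      At u: \Box q requires q at every successor {v, m}.
        q fails at v, so \Box q is false at u.

Yes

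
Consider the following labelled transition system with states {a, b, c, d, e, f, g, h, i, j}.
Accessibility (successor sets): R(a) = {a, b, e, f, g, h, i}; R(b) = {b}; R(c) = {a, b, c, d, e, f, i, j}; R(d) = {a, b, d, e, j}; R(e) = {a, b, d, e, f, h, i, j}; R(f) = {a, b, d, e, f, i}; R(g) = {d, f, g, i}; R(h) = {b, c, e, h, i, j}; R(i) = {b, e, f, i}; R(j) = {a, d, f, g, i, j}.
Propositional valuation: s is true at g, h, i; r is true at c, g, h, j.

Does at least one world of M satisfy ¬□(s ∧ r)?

Let φ = ¬□(s ∧ r). Evaluate φ at each world:
  a (successors {a, b, e, f, g, h, i}): φ is true.
  b (successors {b}): φ is true.
  c (successors {a, b, c, d, e, f, i, j}): φ is true.
  d (successors {a, b, d, e, j}): φ is true.
  e (successors {a, b, d, e, f, h, i, j}): φ is true.
  f (successors {a, b, d, e, f, i}): φ is true.
  g (successors {d, f, g, i}): φ is true.
  h (successors {b, c, e, h, i, j}): φ is true.
  i (successors {b, e, f, i}): φ is true.
  j (successors {a, d, f, g, i, j}): φ is true.
Detail at a (witness):
  At a: □(s ∧ r) is false, so ¬□(s ∧ r) is true.
    At a: □(s ∧ r) requires s ∧ r at every successor {a, b, e, f, g, h, i}.
      s ∧ r fails at a, so □(s ∧ r) is false at a.

Yes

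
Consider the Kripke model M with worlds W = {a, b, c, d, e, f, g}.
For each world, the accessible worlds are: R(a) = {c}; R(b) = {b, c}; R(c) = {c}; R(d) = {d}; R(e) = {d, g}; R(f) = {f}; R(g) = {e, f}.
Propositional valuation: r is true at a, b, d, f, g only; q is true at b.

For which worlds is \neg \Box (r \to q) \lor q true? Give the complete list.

Let φ = \neg \Box (r \to q) \lor q. Evaluate φ at each world:
  a (successors {c}): φ is false.
  b (successors {b, c}): φ is true.
  c (successors {c}): φ is false.
  d (successors {d}): φ is true.
  e (successors {d, g}): φ is true.
  f (successors {f}): φ is true.
  g (successors {e, f}): φ is true.
For instance, at c:
  At c: \neg \Box (r \to q) is false, q is false, so \neg \Box (r \to q) \lor q is false.
    At c: \Box (r \to q) is true, so \neg \Box (r \to q) is false.
      At c: \Box (r \to q) requires r \to q at every successor {c}.
        At c: r \to q is true.
      So \Box (r \to q) is true at c.
Satisfying worlds: {b, d, e, f, g}

b, d, e, f, g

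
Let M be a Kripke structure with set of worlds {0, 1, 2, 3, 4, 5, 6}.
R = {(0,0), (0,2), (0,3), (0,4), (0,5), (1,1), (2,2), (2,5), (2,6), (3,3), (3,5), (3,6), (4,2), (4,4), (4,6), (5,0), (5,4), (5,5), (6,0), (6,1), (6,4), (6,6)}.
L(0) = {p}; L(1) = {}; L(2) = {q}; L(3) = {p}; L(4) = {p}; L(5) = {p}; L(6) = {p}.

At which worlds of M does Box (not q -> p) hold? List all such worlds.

Let φ = Box (not q -> p). Evaluate φ at each world:
  0 (successors {0, 2, 3, 4, 5}): φ is true.
  1 (successors {1}): φ is false.
  2 (successors {2, 5, 6}): φ is true.
  3 (successors {3, 5, 6}): φ is true.
  4 (successors {2, 4, 6}): φ is true.
  5 (successors {0, 4, 5}): φ is true.
  6 (successors {0, 1, 4, 6}): φ is false.
For instance, at 0:
  At 0: Box (not q -> p) requires not q -> p at every successor {0, 2, 3, 4, 5}.
    At 0: not q -> p is true.
    At 2: not q -> p is true.
    At 3: not q -> p is true.
    At 4: not q -> p is true.
    At 5: not q -> p is true.
  So Box (not q -> p) is true at 0.
Satisfying worlds: {0, 2, 3, 4, 5}

0, 2, 3, 4, 5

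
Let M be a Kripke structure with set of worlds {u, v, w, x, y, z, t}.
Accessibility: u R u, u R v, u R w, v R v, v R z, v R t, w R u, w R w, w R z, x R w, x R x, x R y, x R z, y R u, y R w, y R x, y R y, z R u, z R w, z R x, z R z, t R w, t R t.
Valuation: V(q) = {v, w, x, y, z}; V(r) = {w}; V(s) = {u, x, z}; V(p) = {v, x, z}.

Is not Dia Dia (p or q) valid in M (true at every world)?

Let φ = not Dia Dia (p or q). Evaluate φ at each world:
  u (successors {u, v, w}): φ is false.
  v (successors {v, z, t}): φ is false.
  w (successors {u, w, z}): φ is false.
  x (successors {w, x, y, z}): φ is false.
  y (successors {u, w, x, y}): φ is false.
  z (successors {u, w, x, z}): φ is false.
  t (successors {w, t}): φ is false.
Detail at u (counterexample):
  At u: Dia Dia (p or q) is true, so not Dia Dia (p or q) is false.
    At u: Dia Dia (p or q) requires Dia (p or q) at some successor in {u, v, w}.
      Dia (p or q) holds at u, so Dia Dia (p or q) is true at u.

No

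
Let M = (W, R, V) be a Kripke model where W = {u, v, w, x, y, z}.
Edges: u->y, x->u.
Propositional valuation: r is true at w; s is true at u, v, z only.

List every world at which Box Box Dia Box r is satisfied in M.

u, v, w, y, z

Let φ = Box Box Dia Box r. Evaluate φ at each world:
  u (successors {y}): φ is true.
  v (successors ∅): φ is true.
  w (successors ∅): φ is true.
  x (successors {u}): φ is false.
  y (successors ∅): φ is true.
  z (successors ∅): φ is true.
For instance, at x:
  At x: Box Box Dia Box r requires Box Dia Box r at every successor {u}.
    Box Dia Box r fails at u, so Box Box Dia Box r is false at x.
      At u: Box Dia Box r requires Dia Box r at every successor {y}.
        Dia Box r fails at y, so Box Dia Box r is false at u.
Satisfying worlds: {u, v, w, y, z}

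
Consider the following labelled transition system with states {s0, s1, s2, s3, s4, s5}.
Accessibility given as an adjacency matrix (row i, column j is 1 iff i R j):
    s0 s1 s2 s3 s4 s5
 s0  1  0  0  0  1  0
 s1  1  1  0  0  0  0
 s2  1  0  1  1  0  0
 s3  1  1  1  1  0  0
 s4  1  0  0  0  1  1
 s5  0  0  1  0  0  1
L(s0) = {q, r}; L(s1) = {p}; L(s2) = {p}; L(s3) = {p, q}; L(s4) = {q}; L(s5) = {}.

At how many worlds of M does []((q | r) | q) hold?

Let φ = []((q | r) | q). Evaluate φ at each world:
  s0 (successors {s0, s4}): φ is true.
  s1 (successors {s0, s1}): φ is false.
  s2 (successors {s0, s2, s3}): φ is false.
  s3 (successors {s0, s1, s2, s3}): φ is false.
  s4 (successors {s0, s4, s5}): φ is false.
  s5 (successors {s2, s5}): φ is false.
For instance, at s3:
  At s3: []((q | r) | q) requires (q | r) | q at every successor {s0, s1, s2, s3}.
    (q | r) | q fails at s1, so []((q | r) | q) is false at s3.
Satisfying worlds: {s0}

1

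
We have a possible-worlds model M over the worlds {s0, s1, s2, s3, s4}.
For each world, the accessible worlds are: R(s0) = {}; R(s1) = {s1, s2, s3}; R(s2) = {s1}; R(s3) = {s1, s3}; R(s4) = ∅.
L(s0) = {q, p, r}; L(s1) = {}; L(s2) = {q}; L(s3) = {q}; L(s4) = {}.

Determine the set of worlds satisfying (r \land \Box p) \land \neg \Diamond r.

Let φ = (r \land \Box p) \land \neg \Diamond r. Evaluate φ at each world:
  s0 (successors ∅): φ is true.
  s1 (successors {s1, s2, s3}): φ is false.
  s2 (successors {s1}): φ is false.
  s3 (successors {s1, s3}): φ is false.
  s4 (successors ∅): φ is false.
For instance, at s1:
  At s1: r \land \Box p is false, \neg \Diamond r is true, so (r \land \Box p) \land \neg \Diamond r is false.
    At s1: r is false, \Box p is false, so r \land \Box p is false.
      At s1: \Box p requires p at every successor {s1, s2, s3}.
        p fails at s1, so \Box p is false at s1.
    At s1: \Diamond r is false, so \neg \Diamond r is true.
      At s1: \Diamond r requires r at some successor in {s1, s2, s3}.
        At s1: r is false.
        At s2: r is false.
        At s3: r is false.
      So \Diamond r is false at s1.
Satisfying worlds: {s0}

s0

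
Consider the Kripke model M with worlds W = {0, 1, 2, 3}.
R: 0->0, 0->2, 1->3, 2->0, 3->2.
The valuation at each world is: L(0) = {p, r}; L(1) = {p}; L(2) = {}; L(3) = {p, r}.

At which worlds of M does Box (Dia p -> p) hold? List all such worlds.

Let φ = Box (Dia p -> p). Evaluate φ at each world:
  0 (successors {0, 2}): φ is false.
  1 (successors {3}): φ is true.
  2 (successors {0}): φ is true.
  3 (successors {2}): φ is false.
For instance, at 3:
  At 3: Box (Dia p -> p) requires Dia p -> p at every successor {2}.
    Dia p -> p fails at 2, so Box (Dia p -> p) is false at 3.
      At 2: Dia p is true, p is false, so Dia p -> p is false.
Satisfying worlds: {1, 2}

1, 2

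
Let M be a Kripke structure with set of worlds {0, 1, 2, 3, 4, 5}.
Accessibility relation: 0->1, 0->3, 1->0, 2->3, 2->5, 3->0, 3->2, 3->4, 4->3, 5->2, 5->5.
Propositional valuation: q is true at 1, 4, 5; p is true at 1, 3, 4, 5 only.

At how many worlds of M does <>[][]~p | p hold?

4

Let φ = <>[][]~p | p. Evaluate φ at each world:
  0 (successors {1, 3}): φ is false.
  1 (successors {0}): φ is true.
  2 (successors {3, 5}): φ is false.
  3 (successors {0, 2, 4}): φ is true.
  4 (successors {3}): φ is true.
  5 (successors {2, 5}): φ is true.
For instance, at 1:
  At 1: <>[][]~p is false, p is true, so <>[][]~p | p is true.
    At 1: <>[][]~p requires [][]~p at some successor in {0}.
      At 0: [][]~p is false.
    So <>[][]~p is false at 1.
Satisfying worlds: {1, 3, 4, 5}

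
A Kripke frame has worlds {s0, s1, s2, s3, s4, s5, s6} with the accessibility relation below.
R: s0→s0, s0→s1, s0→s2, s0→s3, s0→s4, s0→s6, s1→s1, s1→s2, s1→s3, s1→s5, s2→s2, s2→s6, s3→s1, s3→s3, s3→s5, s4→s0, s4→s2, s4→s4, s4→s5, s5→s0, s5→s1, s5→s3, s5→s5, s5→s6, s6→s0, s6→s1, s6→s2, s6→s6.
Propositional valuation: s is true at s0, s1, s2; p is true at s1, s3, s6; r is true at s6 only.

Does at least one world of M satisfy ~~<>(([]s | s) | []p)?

Yes

Recall that []ψ holds at a world iff ψ holds at every accessible world, and <>ψ holds iff ψ holds at some accessible world.
Let φ = ~~<>(([]s | s) | []p). Evaluate φ at each world:
  s0 (successors {s0, s1, s2, s3, s4, s6}): φ is true.
  s1 (successors {s1, s2, s3, s5}): φ is true.
  s2 (successors {s2, s6}): φ is true.
  s3 (successors {s1, s3, s5}): φ is true.
  s4 (successors {s0, s2, s4, s5}): φ is true.
  s5 (successors {s0, s1, s3, s5, s6}): φ is true.
  s6 (successors {s0, s1, s2, s6}): φ is true.
Detail at s0 (witness):
  At s0: ~<>(([]s | s) | []p) is false, so ~~<>(([]s | s) | []p) is true.
    At s0: <>(([]s | s) | []p) is true, so ~<>(([]s | s) | []p) is false.
      At s0: <>(([]s | s) | []p) requires ([]s | s) | []p at some successor in {s0, s1, s2, s3, s4, s6}.
        ([]s | s) | []p holds at s0, so <>(([]s | s) | []p) is true at s0.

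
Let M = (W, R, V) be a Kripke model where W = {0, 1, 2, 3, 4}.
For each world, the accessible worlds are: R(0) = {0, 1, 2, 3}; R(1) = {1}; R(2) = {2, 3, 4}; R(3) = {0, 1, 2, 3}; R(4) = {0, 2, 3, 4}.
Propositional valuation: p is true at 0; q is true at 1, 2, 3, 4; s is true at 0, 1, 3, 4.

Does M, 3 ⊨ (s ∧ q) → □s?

No

Recall that □ψ holds at a world iff ψ holds at every accessible world, and ◇ψ holds iff ψ holds at some accessible world.
At 3: s ∧ q is true, □s is false, so (s ∧ q) → □s is false.
  At 3: □s requires s at every successor {0, 1, 2, 3}.
    s fails at 2, so □s is false at 3.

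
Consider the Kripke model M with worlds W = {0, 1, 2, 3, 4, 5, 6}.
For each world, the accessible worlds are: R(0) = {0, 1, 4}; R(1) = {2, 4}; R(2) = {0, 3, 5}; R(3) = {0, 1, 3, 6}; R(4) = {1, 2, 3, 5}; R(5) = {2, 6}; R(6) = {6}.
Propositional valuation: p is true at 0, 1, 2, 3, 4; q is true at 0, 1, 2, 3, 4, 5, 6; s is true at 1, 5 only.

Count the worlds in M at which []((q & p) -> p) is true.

Let φ = []((q & p) -> p). Evaluate φ at each world:
  0 (successors {0, 1, 4}): φ is true.
  1 (successors {2, 4}): φ is true.
  2 (successors {0, 3, 5}): φ is true.
  3 (successors {0, 1, 3, 6}): φ is true.
  4 (successors {1, 2, 3, 5}): φ is true.
  5 (successors {2, 6}): φ is true.
  6 (successors {6}): φ is true.
For instance, at 6:
  At 6: []((q & p) -> p) requires (q & p) -> p at every successor {6}.
    At 6: (q & p) -> p is true.
  So []((q & p) -> p) is true at 6.
Satisfying worlds: {0, 1, 2, 3, 4, 5, 6}

7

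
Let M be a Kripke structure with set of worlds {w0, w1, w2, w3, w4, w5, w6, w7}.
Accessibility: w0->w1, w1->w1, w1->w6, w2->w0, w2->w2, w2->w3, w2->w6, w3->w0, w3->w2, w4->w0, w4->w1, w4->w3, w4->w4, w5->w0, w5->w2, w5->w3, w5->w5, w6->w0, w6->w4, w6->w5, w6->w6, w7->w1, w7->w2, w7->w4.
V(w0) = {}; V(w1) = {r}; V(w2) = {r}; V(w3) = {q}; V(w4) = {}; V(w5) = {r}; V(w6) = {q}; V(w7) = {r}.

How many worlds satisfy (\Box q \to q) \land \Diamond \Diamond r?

Let φ = (\Box q \to q) \land \Diamond \Diamond r. Evaluate φ at each world:
  w0 (successors {w1}): φ is true.
  w1 (successors {w1, w6}): φ is true.
  w2 (successors {w0, w2, w3, w6}): φ is true.
  w3 (successors {w0, w2}): φ is true.
  w4 (successors {w0, w1, w3, w4}): φ is true.
  w5 (successors {w0, w2, w3, w5}): φ is true.
  w6 (successors {w0, w4, w5, w6}): φ is true.
  w7 (successors {w1, w2, w4}): φ is true.
For instance, at w3:
  At w3: \Box q \to q is true, \Diamond \Diamond r is true, so (\Box q \to q) \land \Diamond \Diamond r is true.
    At w3: \Box q is false, q is true, so \Box q \to q is true.
      At w3: \Box q requires q at every successor {w0, w2}.
        q fails at w0, so \Box q is false at w3.
    At w3: \Diamond \Diamond r requires \Diamond r at some successor in {w0, w2}.
      \Diamond r holds at w0, so \Diamond \Diamond r is true at w3.
Satisfying worlds: {w0, w1, w2, w3, w4, w5, w6, w7}

8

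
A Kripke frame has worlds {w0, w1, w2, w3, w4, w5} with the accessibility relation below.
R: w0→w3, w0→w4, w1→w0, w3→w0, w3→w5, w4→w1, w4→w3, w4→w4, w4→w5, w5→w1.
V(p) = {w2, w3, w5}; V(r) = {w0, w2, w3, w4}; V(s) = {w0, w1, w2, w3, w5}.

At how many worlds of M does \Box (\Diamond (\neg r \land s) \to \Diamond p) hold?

Let φ = \Box (\Diamond (\neg r \land s) \to \Diamond p). Evaluate φ at each world:
  w0 (successors {w3, w4}): φ is true.
  w1 (successors {w0}): φ is true.
  w2 (successors ∅): φ is true.
  w3 (successors {w0, w5}): φ is false.
  w4 (successors {w1, w3, w4, w5}): φ is false.
  w5 (successors {w1}): φ is true.
For instance, at w0:
  At w0: \Box (\Diamond (\neg r \land s) \to \Diamond p) requires \Diamond (\neg r \land s) \to \Diamond p at every successor {w3, w4}.
      At w3: \Diamond (\neg r \land s) is true, \Diamond p is true, so \Diamond (\neg r \land s) \to \Diamond p is true.
      At w4: \Diamond (\neg r \land s) is true, \Diamond p is true, so \Diamond (\neg r \land s) \to \Diamond p is true.
  So \Box (\Diamond (\neg r \land s) \to \Diamond p) is true at w0.
Satisfying worlds: {w0, w1, w2, w5}

4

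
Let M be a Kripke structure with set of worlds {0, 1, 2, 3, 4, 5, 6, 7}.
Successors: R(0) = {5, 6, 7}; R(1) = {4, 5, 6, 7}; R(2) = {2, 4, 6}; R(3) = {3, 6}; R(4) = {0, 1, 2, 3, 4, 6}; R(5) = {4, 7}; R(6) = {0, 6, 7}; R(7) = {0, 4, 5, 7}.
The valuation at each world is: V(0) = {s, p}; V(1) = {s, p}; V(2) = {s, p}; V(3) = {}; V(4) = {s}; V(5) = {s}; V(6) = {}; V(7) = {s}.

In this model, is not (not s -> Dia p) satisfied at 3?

Yes

At 3: not s -> Dia p is false, so not (not s -> Dia p) is true.
  At 3: not s is true, Dia p is false, so not s -> Dia p is false.
    At 3: Dia p requires p at some successor in {3, 6}.
      At 3: p is false.
      At 6: p is false.
    So Dia p is false at 3.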